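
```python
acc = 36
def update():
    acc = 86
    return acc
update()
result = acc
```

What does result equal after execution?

Step 1: acc = 36 globally.
Step 2: update() creates a LOCAL acc = 86 (no global keyword!).
Step 3: The global acc is unchanged. result = 36

The answer is 36.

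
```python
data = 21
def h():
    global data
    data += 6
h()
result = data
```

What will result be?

Step 1: data = 21 globally.
Step 2: h() modifies global data: data += 6 = 27.
Step 3: result = 27

The answer is 27.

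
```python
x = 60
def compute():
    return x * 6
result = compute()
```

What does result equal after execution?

Step 1: x = 60 is defined globally.
Step 2: compute() looks up x from global scope = 60, then computes 60 * 6 = 360.
Step 3: result = 360

The answer is 360.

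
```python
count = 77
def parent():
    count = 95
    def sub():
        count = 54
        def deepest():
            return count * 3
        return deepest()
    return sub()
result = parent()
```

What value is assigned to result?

Step 1: deepest() looks up count through LEGB: not local, finds count = 54 in enclosing sub().
Step 2: Returns 54 * 3 = 162.
Step 3: result = 162

The answer is 162.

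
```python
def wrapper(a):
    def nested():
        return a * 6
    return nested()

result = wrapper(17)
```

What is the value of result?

Step 1: wrapper(17) binds parameter a = 17.
Step 2: nested() accesses a = 17 from enclosing scope.
Step 3: result = 17 * 6 = 102

The answer is 102.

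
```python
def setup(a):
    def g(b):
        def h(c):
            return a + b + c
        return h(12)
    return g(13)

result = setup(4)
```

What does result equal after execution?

Step 1: a = 4, b = 13, c = 12 across three nested scopes.
Step 2: h() accesses all three via LEGB rule.
Step 3: result = 4 + 13 + 12 = 29

The answer is 29.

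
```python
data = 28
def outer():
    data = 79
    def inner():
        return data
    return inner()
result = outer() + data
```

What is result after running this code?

Step 1: Global data = 28. outer() shadows with data = 79.
Step 2: inner() returns enclosing data = 79. outer() = 79.
Step 3: result = 79 + global data (28) = 107

The answer is 107.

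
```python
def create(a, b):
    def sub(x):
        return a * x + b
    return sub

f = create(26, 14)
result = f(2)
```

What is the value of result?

Step 1: create(26, 14) captures a = 26, b = 14.
Step 2: f(2) computes 26 * 2 + 14 = 66.
Step 3: result = 66

The answer is 66.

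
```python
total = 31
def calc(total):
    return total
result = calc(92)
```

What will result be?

Step 1: Global total = 31.
Step 2: calc(92) takes parameter total = 92, which shadows the global.
Step 3: result = 92

The answer is 92.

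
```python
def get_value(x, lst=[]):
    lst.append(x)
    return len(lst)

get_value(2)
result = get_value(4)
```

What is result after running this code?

Step 1: Mutable default list persists between calls.
Step 2: First call: lst = [2], len = 1. Second call: lst = [2, 4], len = 2.
Step 3: result = 2

The answer is 2.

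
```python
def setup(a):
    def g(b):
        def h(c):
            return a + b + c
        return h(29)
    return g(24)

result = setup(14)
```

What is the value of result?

Step 1: a = 14, b = 24, c = 29 across three nested scopes.
Step 2: h() accesses all three via LEGB rule.
Step 3: result = 14 + 24 + 29 = 67

The answer is 67.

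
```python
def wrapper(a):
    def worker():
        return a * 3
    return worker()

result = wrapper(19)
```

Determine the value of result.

Step 1: wrapper(19) binds parameter a = 19.
Step 2: worker() accesses a = 19 from enclosing scope.
Step 3: result = 19 * 3 = 57

The answer is 57.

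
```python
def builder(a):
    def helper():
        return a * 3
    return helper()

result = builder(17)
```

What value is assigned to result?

Step 1: builder(17) binds parameter a = 17.
Step 2: helper() accesses a = 17 from enclosing scope.
Step 3: result = 17 * 3 = 51

The answer is 51.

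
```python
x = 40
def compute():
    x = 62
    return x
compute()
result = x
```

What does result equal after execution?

Step 1: Global x = 40.
Step 2: compute() creates local x = 62 (shadow, not modification).
Step 3: After compute() returns, global x is unchanged. result = 40

The answer is 40.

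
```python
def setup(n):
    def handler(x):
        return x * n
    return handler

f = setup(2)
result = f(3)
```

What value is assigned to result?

Step 1: setup(2) creates a closure capturing n = 2.
Step 2: f(3) computes 3 * 2 = 6.
Step 3: result = 6

The answer is 6.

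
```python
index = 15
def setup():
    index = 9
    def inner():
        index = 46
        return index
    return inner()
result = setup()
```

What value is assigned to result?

Step 1: Three scopes define index: global (15), setup (9), inner (46).
Step 2: inner() has its own local index = 46, which shadows both enclosing and global.
Step 3: result = 46 (local wins in LEGB)

The answer is 46.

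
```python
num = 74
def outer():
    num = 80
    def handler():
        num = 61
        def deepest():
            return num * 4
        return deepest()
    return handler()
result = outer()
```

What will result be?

Step 1: deepest() looks up num through LEGB: not local, finds num = 61 in enclosing handler().
Step 2: Returns 61 * 4 = 244.
Step 3: result = 244

The answer is 244.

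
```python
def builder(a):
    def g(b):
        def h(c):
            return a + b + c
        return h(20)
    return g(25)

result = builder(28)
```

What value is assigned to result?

Step 1: a = 28, b = 25, c = 20 across three nested scopes.
Step 2: h() accesses all three via LEGB rule.
Step 3: result = 28 + 25 + 20 = 73

The answer is 73.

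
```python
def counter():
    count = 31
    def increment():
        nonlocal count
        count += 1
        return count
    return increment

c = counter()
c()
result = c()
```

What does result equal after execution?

Step 1: counter() creates closure with count = 31.
Step 2: Each c() call increments count via nonlocal. After 2 calls: 31 + 2 = 33.
Step 3: result = 33

The answer is 33.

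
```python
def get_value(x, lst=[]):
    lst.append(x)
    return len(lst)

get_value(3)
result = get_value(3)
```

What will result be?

Step 1: Mutable default list persists between calls.
Step 2: First call: lst = [3], len = 1. Second call: lst = [3, 3], len = 2.
Step 3: result = 2

The answer is 2.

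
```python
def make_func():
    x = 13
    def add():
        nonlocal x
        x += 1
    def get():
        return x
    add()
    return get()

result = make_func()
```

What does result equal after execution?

Step 1: x = 13. add() modifies it via nonlocal, get() reads it.
Step 2: add() makes x = 13 + 1 = 14.
Step 3: get() returns 14. result = 14

The answer is 14.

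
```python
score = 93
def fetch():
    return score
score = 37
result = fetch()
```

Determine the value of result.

Step 1: score is first set to 93, then reassigned to 37.
Step 2: fetch() is called after the reassignment, so it looks up the current global score = 37.
Step 3: result = 37

The answer is 37.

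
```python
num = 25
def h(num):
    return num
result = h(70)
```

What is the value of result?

Step 1: Global num = 25.
Step 2: h(70) takes parameter num = 70, which shadows the global.
Step 3: result = 70

The answer is 70.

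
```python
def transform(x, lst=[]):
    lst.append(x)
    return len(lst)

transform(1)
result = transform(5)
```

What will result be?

Step 1: Mutable default list persists between calls.
Step 2: First call: lst = [1], len = 1. Second call: lst = [1, 5], len = 2.
Step 3: result = 2

The answer is 2.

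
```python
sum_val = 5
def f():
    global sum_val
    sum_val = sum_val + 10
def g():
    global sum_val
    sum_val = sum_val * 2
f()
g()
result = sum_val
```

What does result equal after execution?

Step 1: sum_val = 5.
Step 2: f() adds 10: sum_val = 5 + 10 = 15.
Step 3: g() doubles: sum_val = 15 * 2 = 30.
Step 4: result = 30

The answer is 30.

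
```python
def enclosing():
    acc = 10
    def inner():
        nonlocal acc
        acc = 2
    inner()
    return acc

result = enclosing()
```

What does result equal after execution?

Step 1: enclosing() sets acc = 10.
Step 2: inner() uses nonlocal to reassign acc = 2.
Step 3: result = 2

The answer is 2.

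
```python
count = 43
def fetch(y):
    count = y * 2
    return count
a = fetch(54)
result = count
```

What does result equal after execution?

Step 1: Global count = 43.
Step 2: fetch(54) creates local count = 54 * 2 = 108.
Step 3: Global count unchanged because no global keyword. result = 43

The answer is 43.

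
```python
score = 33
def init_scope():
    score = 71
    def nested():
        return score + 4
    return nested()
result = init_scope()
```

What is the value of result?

Step 1: init_scope() shadows global score with score = 71.
Step 2: nested() finds score = 71 in enclosing scope, computes 71 + 4 = 75.
Step 3: result = 75

The answer is 75.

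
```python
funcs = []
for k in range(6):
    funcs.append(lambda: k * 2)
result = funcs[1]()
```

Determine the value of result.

Step 1: All lambdas reference the same variable k (late binding).
Step 2: After the loop, k = 5. Every lambda returns k * 2.
Step 3: funcs[1]() = 5 * 2 = 10

The answer is 10.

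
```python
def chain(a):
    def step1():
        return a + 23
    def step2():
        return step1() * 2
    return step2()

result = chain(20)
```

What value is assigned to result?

Step 1: chain(20) captures a = 20.
Step 2: step2() calls step1() which returns 20 + 23 = 43.
Step 3: step2() returns 43 * 2 = 86

The answer is 86.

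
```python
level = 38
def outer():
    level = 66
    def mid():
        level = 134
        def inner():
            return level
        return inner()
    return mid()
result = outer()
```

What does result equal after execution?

Step 1: Three levels of shadowing: global 38, outer 66, mid 134.
Step 2: inner() finds level = 134 in enclosing mid() scope.
Step 3: result = 134

The answer is 134.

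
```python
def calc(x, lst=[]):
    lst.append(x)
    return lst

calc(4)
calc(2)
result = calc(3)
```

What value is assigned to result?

Step 1: Mutable default argument gotcha! The list [] is created once.
Step 2: Each call appends to the SAME list: [4], [4, 2], [4, 2, 3].
Step 3: result = [4, 2, 3]

The answer is [4, 2, 3].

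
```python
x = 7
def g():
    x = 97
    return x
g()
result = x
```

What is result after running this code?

Step 1: Global x = 7.
Step 2: g() creates local x = 97 (shadow, not modification).
Step 3: After g() returns, global x is unchanged. result = 7

The answer is 7.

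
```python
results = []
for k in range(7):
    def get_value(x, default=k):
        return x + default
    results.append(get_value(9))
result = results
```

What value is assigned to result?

Step 1: Default argument default=k is evaluated at function definition time.
Step 2: Each iteration creates get_value with default = current k value.
Step 3: get_value(9) returns 9 + default. results = [9, 10, 11, 12, 13, 14, 15]

The answer is [9, 10, 11, 12, 13, 14, 15].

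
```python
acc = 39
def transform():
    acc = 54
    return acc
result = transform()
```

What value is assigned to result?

Step 1: Global acc = 39.
Step 2: transform() creates local acc = 54, shadowing the global.
Step 3: Returns local acc = 54. result = 54

The answer is 54.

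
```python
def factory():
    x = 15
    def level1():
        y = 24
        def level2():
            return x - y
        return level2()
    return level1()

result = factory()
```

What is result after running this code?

Step 1: x = 15 in factory. y = 24 in level1.
Step 2: level2() reads x = 15 and y = 24 from enclosing scopes.
Step 3: result = 15 - 24 = -9

The answer is -9.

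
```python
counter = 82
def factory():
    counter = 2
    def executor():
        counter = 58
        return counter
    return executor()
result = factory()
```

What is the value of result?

Step 1: Three scopes define counter: global (82), factory (2), executor (58).
Step 2: executor() has its own local counter = 58, which shadows both enclosing and global.
Step 3: result = 58 (local wins in LEGB)

The answer is 58.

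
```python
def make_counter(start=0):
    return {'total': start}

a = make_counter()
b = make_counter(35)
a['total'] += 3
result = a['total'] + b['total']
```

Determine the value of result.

Step 1: make_counter() returns a new dict each call (immutable default 0).
Step 2: a = {'total': 0}, b = {'total': 35}.
Step 3: a['total'] += 3 = 3. result = 3 + 35 = 38

The answer is 38.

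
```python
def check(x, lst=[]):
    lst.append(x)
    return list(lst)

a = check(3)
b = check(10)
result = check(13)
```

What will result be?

Step 1: Default list is shared. list() creates copies for return values.
Step 2: Internal list grows: [3] -> [3, 10] -> [3, 10, 13].
Step 3: result = [3, 10, 13]

The answer is [3, 10, 13].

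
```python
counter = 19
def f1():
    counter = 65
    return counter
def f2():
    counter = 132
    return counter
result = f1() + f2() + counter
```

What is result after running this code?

Step 1: Each function shadows global counter with its own local.
Step 2: f1() returns 65, f2() returns 132.
Step 3: Global counter = 19 is unchanged. result = 65 + 132 + 19 = 216

The answer is 216.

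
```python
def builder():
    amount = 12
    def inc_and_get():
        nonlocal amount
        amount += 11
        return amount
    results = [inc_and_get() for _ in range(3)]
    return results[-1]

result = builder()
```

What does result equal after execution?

Step 1: amount = 12.
Step 2: Three calls to inc_and_get(), each adding 11.
Step 3: Last value = 12 + 11 * 3 = 45

The answer is 45.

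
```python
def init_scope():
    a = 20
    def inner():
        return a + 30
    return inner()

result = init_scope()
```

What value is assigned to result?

Step 1: init_scope() defines a = 20.
Step 2: inner() reads a = 20 from enclosing scope, returns 20 + 30 = 50.
Step 3: result = 50

The answer is 50.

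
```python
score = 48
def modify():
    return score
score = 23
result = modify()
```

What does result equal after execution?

Step 1: score is first set to 48, then reassigned to 23.
Step 2: modify() is called after the reassignment, so it looks up the current global score = 23.
Step 3: result = 23

The answer is 23.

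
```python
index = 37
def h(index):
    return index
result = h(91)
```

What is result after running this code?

Step 1: Global index = 37.
Step 2: h(91) takes parameter index = 91, which shadows the global.
Step 3: result = 91

The answer is 91.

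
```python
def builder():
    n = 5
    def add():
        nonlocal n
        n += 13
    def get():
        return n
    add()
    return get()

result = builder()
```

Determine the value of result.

Step 1: n = 5. add() modifies it via nonlocal, get() reads it.
Step 2: add() makes n = 5 + 13 = 18.
Step 3: get() returns 18. result = 18

The answer is 18.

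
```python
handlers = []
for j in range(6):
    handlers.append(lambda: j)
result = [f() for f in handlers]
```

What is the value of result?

Step 1: All 6 lambdas share the same variable j.
Step 2: After the loop, j = 5.
Step 3: Each call returns 5. result = [5, 5, 5, 5, 5, 5]

The answer is [5, 5, 5, 5, 5, 5].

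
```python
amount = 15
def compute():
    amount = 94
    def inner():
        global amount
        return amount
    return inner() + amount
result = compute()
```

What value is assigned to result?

Step 1: Global amount = 15. compute() shadows with local amount = 94.
Step 2: inner() uses global keyword, so inner() returns global amount = 15.
Step 3: compute() returns 15 + 94 = 109

The answer is 109.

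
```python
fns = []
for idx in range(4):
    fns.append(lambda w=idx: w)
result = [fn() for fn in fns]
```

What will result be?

Step 1: Default arg w=idx captures idx at each iteration.
Step 2: Each lambda has its own default: 0, 1, ..., 3.
Step 3: result = [0, 1, 2, 3]

The answer is [0, 1, 2, 3].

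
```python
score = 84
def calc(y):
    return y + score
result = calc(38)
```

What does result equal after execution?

Step 1: score = 84 is defined globally.
Step 2: calc(38) uses parameter y = 38 and looks up score from global scope = 84.
Step 3: result = 38 + 84 = 122

The answer is 122.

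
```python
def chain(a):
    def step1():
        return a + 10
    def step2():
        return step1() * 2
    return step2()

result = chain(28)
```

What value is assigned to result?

Step 1: chain(28) captures a = 28.
Step 2: step2() calls step1() which returns 28 + 10 = 38.
Step 3: step2() returns 38 * 2 = 76

The answer is 76.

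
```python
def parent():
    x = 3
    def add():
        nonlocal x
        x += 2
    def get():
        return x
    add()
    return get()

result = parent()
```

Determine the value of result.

Step 1: x = 3. add() modifies it via nonlocal, get() reads it.
Step 2: add() makes x = 3 + 2 = 5.
Step 3: get() returns 5. result = 5

The answer is 5.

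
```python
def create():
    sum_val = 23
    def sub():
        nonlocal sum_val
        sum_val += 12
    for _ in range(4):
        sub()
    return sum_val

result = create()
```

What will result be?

Step 1: sum_val = 23.
Step 2: sub() is called 4 times in a loop, each adding 12 via nonlocal.
Step 3: sum_val = 23 + 12 * 4 = 71

The answer is 71.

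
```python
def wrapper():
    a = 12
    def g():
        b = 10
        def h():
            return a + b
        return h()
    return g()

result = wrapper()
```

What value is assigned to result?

Step 1: wrapper() defines a = 12. g() defines b = 10.
Step 2: h() accesses both from enclosing scopes: a = 12, b = 10.
Step 3: result = 12 + 10 = 22

The answer is 22.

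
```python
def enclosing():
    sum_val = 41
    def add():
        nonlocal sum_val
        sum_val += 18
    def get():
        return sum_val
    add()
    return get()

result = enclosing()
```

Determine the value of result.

Step 1: sum_val = 41. add() modifies it via nonlocal, get() reads it.
Step 2: add() makes sum_val = 41 + 18 = 59.
Step 3: get() returns 59. result = 59

The answer is 59.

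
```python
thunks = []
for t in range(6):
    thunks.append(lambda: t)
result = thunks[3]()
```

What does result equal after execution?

Step 1: The loop creates 6 lambdas, all referencing the same variable t.
Step 2: After the loop, t = 5 (final value).
Step 3: thunks[3]() looks up t at call time and finds 5. This is the late binding gotcha. result = 5

The answer is 5.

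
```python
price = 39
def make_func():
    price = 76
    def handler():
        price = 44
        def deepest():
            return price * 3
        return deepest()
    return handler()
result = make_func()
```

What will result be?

Step 1: deepest() looks up price through LEGB: not local, finds price = 44 in enclosing handler().
Step 2: Returns 44 * 3 = 132.
Step 3: result = 132

The answer is 132.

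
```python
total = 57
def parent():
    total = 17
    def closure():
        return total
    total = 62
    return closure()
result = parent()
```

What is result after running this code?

Step 1: parent() sets total = 17, then later total = 62.
Step 2: closure() is called after total is reassigned to 62. Closures capture variables by reference, not by value.
Step 3: result = 62

The answer is 62.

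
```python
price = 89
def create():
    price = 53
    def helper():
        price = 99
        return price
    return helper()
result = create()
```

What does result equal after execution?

Step 1: Three scopes define price: global (89), create (53), helper (99).
Step 2: helper() has its own local price = 99, which shadows both enclosing and global.
Step 3: result = 99 (local wins in LEGB)

The answer is 99.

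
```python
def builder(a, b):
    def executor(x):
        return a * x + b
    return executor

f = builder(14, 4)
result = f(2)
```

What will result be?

Step 1: builder(14, 4) captures a = 14, b = 4.
Step 2: f(2) computes 14 * 2 + 4 = 32.
Step 3: result = 32

The answer is 32.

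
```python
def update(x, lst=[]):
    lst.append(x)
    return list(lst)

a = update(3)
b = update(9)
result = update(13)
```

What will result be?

Step 1: Default list is shared. list() creates copies for return values.
Step 2: Internal list grows: [3] -> [3, 9] -> [3, 9, 13].
Step 3: result = [3, 9, 13]

The answer is [3, 9, 13].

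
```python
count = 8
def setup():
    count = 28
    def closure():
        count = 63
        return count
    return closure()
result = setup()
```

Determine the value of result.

Step 1: Three scopes define count: global (8), setup (28), closure (63).
Step 2: closure() has its own local count = 63, which shadows both enclosing and global.
Step 3: result = 63 (local wins in LEGB)

The answer is 63.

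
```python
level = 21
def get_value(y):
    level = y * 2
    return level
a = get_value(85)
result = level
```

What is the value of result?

Step 1: Global level = 21.
Step 2: get_value(85) creates local level = 85 * 2 = 170.
Step 3: Global level unchanged because no global keyword. result = 21

The answer is 21.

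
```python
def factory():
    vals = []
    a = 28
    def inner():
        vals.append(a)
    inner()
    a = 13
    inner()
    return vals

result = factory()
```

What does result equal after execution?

Step 1: a = 28. inner() appends current a to vals.
Step 2: First inner(): appends 28. Then a = 13.
Step 3: Second inner(): appends 13 (closure sees updated a). result = [28, 13]

The answer is [28, 13].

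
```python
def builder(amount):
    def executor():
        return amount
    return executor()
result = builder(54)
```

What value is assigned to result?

Step 1: builder(54) binds parameter amount = 54.
Step 2: executor() looks up amount in enclosing scope and finds the parameter amount = 54.
Step 3: result = 54

The answer is 54.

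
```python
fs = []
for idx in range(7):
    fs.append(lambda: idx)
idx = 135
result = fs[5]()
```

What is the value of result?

Step 1: Lambdas capture the variable idx by reference, not by value.
Step 2: After the loop, idx is reassigned to 135.
Step 3: fs[5]() looks up the current idx = 135. result = 135

The answer is 135.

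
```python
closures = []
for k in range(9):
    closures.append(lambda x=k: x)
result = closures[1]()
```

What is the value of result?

Step 1: Default argument x=k captures k's value at each iteration.
Step 2: closures[1] captured x = 1 when k was 1.
Step 3: result = 1

The answer is 1.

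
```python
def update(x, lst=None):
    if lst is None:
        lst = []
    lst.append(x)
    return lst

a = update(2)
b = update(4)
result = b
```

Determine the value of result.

Step 1: None default with guard creates a NEW list each call.
Step 2: a = [2] (fresh list). b = [4] (another fresh list).
Step 3: result = [4] (this is the fix for mutable default)

The answer is [4].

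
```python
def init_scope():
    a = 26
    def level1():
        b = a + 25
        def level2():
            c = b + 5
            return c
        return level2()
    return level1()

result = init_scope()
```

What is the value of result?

Step 1: a = 26. b = a + 25 = 51.
Step 2: c = b + 5 = 51 + 5 = 56.
Step 3: result = 56

The answer is 56.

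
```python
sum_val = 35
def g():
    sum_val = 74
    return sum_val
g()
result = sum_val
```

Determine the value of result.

Step 1: sum_val = 35 globally.
Step 2: g() creates a LOCAL sum_val = 74 (no global keyword!).
Step 3: The global sum_val is unchanged. result = 35

The answer is 35.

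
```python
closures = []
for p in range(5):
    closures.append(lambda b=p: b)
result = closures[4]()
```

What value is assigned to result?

Step 1: Default argument b=p captures p's value at each iteration.
Step 2: closures[4] captured b = 4 when p was 4.
Step 3: result = 4

The answer is 4.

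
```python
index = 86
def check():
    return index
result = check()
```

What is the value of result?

Step 1: index = 86 is defined in the global scope.
Step 2: check() looks up index. No local index exists, so Python checks the global scope via LEGB rule and finds index = 86.
Step 3: result = 86

The answer is 86.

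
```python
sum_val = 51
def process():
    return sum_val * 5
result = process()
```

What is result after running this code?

Step 1: sum_val = 51 is defined globally.
Step 2: process() looks up sum_val from global scope = 51, then computes 51 * 5 = 255.
Step 3: result = 255

The answer is 255.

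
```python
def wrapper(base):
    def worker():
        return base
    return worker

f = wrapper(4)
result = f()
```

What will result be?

Step 1: wrapper(4) creates closure capturing base = 4.
Step 2: f() returns the captured base = 4.
Step 3: result = 4

The answer is 4.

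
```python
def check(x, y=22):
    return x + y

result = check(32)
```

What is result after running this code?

Step 1: check(32) uses default y = 22.
Step 2: Returns 32 + 22 = 54.
Step 3: result = 54

The answer is 54.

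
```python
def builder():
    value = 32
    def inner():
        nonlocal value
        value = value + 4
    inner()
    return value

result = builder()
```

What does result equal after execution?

Step 1: builder() sets value = 32.
Step 2: inner() uses nonlocal to modify value in builder's scope: value = 32 + 4 = 36.
Step 3: builder() returns the modified value = 36

The answer is 36.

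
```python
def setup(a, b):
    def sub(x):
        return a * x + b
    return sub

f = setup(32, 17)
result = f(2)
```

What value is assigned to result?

Step 1: setup(32, 17) captures a = 32, b = 17.
Step 2: f(2) computes 32 * 2 + 17 = 81.
Step 3: result = 81

The answer is 81.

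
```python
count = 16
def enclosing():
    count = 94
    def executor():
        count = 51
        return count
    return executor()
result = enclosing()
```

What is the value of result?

Step 1: Three scopes define count: global (16), enclosing (94), executor (51).
Step 2: executor() has its own local count = 51, which shadows both enclosing and global.
Step 3: result = 51 (local wins in LEGB)

The answer is 51.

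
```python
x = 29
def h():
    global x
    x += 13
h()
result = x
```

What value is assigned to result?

Step 1: x = 29 globally.
Step 2: h() modifies global x: x += 13 = 42.
Step 3: result = 42

The answer is 42.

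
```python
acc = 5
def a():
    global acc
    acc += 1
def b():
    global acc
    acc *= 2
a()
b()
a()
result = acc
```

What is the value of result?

Step 1: acc = 5.
Step 2: a(): acc = 5 + 1 = 6.
Step 3: b(): acc = 6 * 2 = 12.
Step 4: a(): acc = 12 + 1 = 13

The answer is 13.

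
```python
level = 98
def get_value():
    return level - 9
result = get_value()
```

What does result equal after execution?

Step 1: level = 98 is defined globally.
Step 2: get_value() looks up level from global scope = 98, then computes 98 - 9 = 89.
Step 3: result = 89

The answer is 89.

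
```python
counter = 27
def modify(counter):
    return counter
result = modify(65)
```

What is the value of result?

Step 1: Global counter = 27.
Step 2: modify(65) takes parameter counter = 65, which shadows the global.
Step 3: result = 65

The answer is 65.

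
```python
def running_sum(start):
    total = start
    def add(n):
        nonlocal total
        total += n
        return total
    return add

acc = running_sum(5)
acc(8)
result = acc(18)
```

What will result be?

Step 1: running_sum(5) creates closure with total = 5.
Step 2: First acc(8): total = 5 + 8 = 13.
Step 3: Second acc(18): total = 13 + 18 = 31. result = 31

The answer is 31.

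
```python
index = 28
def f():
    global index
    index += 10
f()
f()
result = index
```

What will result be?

Step 1: index = 28.
Step 2: First f(): index = 28 + 10 = 38.
Step 3: Second f(): index = 38 + 10 = 48. result = 48

The answer is 48.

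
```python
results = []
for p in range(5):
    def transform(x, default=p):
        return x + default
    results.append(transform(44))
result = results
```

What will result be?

Step 1: Default argument default=p is evaluated at function definition time.
Step 2: Each iteration creates transform with default = current p value.
Step 3: transform(44) returns 44 + default. results = [44, 45, 46, 47, 48]

The answer is [44, 45, 46, 47, 48].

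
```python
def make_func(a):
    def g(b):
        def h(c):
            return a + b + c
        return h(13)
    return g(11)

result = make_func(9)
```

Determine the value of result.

Step 1: a = 9, b = 11, c = 13 across three nested scopes.
Step 2: h() accesses all three via LEGB rule.
Step 3: result = 9 + 11 + 13 = 33

The answer is 33.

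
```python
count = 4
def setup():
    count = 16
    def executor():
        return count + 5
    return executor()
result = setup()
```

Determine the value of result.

Step 1: setup() shadows global count with count = 16.
Step 2: executor() finds count = 16 in enclosing scope, computes 16 + 5 = 21.
Step 3: result = 21

The answer is 21.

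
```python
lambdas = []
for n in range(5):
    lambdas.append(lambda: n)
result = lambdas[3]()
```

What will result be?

Step 1: The loop creates 5 lambdas, all referencing the same variable n.
Step 2: After the loop, n = 4 (final value).
Step 3: lambdas[3]() looks up n at call time and finds 4. This is the late binding gotcha. result = 4

The answer is 4.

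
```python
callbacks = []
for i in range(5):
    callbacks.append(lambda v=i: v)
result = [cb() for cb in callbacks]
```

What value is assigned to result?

Step 1: Default arg v=i captures i at each iteration.
Step 2: Each lambda has its own default: 0, 1, ..., 4.
Step 3: result = [0, 1, 2, 3, 4]

The answer is [0, 1, 2, 3, 4].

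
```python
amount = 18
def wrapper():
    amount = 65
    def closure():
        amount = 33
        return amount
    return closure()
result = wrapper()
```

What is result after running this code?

Step 1: Three scopes define amount: global (18), wrapper (65), closure (33).
Step 2: closure() has its own local amount = 33, which shadows both enclosing and global.
Step 3: result = 33 (local wins in LEGB)

The answer is 33.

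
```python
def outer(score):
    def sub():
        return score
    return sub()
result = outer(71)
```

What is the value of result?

Step 1: outer(71) binds parameter score = 71.
Step 2: sub() looks up score in enclosing scope and finds the parameter score = 71.
Step 3: result = 71

The answer is 71.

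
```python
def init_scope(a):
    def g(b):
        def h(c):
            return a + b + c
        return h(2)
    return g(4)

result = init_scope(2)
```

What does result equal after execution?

Step 1: a = 2, b = 4, c = 2 across three nested scopes.
Step 2: h() accesses all three via LEGB rule.
Step 3: result = 2 + 4 + 2 = 8

The answer is 8.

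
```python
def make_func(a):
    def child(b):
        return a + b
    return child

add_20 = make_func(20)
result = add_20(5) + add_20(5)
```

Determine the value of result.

Step 1: add_20 captures a = 20.
Step 2: add_20(5) = 20 + 5 = 25, called twice.
Step 3: result = 25 + 25 = 50

The answer is 50.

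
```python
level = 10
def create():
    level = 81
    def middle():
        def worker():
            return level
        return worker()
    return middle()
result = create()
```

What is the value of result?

Step 1: create() defines level = 81. middle() and worker() have no local level.
Step 2: worker() checks local (none), enclosing middle() (none), enclosing create() and finds level = 81.
Step 3: result = 81

The answer is 81.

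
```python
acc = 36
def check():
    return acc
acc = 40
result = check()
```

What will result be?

Step 1: acc is first set to 36, then reassigned to 40.
Step 2: check() is called after the reassignment, so it looks up the current global acc = 40.
Step 3: result = 40

The answer is 40.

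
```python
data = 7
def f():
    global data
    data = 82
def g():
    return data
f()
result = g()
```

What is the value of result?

Step 1: data = 7.
Step 2: f() sets global data = 82.
Step 3: g() reads global data = 82. result = 82

The answer is 82.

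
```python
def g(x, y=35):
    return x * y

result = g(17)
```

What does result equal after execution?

Step 1: g(17) uses default y = 35.
Step 2: Returns 17 * 35 = 595.
Step 3: result = 595

The answer is 595.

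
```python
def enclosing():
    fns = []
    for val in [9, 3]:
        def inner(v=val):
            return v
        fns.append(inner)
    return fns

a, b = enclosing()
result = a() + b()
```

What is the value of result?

Step 1: Default argument v=val captures val at each iteration.
Step 2: a() returns 9 (captured at first iteration), b() returns 3 (captured at second).
Step 3: result = 9 + 3 = 12

The answer is 12.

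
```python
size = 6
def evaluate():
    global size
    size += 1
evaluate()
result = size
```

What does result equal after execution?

Step 1: size = 6 globally.
Step 2: evaluate() modifies global size: size += 1 = 7.
Step 3: result = 7

The answer is 7.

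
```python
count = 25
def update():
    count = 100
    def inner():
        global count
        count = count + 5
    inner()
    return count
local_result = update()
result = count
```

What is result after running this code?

Step 1: Global count = 25. update() creates local count = 100.
Step 2: inner() declares global count and adds 5: global count = 25 + 5 = 30.
Step 3: update() returns its local count = 100 (unaffected by inner).
Step 4: result = global count = 30

The answer is 30.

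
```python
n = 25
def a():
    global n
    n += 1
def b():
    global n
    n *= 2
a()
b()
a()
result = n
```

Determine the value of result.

Step 1: n = 25.
Step 2: a(): n = 25 + 1 = 26.
Step 3: b(): n = 26 * 2 = 52.
Step 4: a(): n = 52 + 1 = 53

The answer is 53.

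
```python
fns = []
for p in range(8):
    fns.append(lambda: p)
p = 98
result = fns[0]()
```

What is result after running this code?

Step 1: Lambdas capture the variable p by reference, not by value.
Step 2: After the loop, p is reassigned to 98.
Step 3: fns[0]() looks up the current p = 98. result = 98

The answer is 98.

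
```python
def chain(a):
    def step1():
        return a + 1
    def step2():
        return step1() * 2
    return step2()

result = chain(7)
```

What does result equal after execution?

Step 1: chain(7) captures a = 7.
Step 2: step2() calls step1() which returns 7 + 1 = 8.
Step 3: step2() returns 8 * 2 = 16

The answer is 16.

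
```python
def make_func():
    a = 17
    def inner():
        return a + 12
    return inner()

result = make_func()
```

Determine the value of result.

Step 1: make_func() defines a = 17.
Step 2: inner() reads a = 17 from enclosing scope, returns 17 + 12 = 29.
Step 3: result = 29

The answer is 29.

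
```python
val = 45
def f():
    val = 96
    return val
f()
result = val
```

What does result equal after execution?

Step 1: val = 45 globally.
Step 2: f() creates a LOCAL val = 96 (no global keyword!).
Step 3: The global val is unchanged. result = 45

The answer is 45.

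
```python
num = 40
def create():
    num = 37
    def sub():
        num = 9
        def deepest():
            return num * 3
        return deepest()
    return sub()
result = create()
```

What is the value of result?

Step 1: deepest() looks up num through LEGB: not local, finds num = 9 in enclosing sub().
Step 2: Returns 9 * 3 = 27.
Step 3: result = 27

The answer is 27.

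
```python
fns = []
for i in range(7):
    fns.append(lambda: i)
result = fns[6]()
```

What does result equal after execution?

Step 1: The loop creates 7 lambdas, all referencing the same variable i.
Step 2: After the loop, i = 6 (final value).
Step 3: fns[6]() looks up i at call time and finds 6. This is the late binding gotcha. result = 6

The answer is 6.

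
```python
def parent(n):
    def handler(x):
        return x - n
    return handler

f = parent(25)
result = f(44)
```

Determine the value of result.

Step 1: parent(25) creates a closure capturing n = 25.
Step 2: f(44) computes 44 - 25 = 19.
Step 3: result = 19

The answer is 19.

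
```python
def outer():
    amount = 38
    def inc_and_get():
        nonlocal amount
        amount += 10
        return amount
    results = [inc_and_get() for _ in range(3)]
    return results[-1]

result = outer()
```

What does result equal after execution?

Step 1: amount = 38.
Step 2: Three calls to inc_and_get(), each adding 10.
Step 3: Last value = 38 + 10 * 3 = 68

The answer is 68.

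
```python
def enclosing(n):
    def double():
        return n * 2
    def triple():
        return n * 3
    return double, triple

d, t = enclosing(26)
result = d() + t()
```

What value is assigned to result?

Step 1: Both closures capture the same n = 26.
Step 2: d() = 26 * 2 = 52, t() = 26 * 3 = 78.
Step 3: result = 52 + 78 = 130

The answer is 130.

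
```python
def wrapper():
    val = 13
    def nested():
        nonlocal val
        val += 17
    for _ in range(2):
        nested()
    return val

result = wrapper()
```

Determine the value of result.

Step 1: val = 13.
Step 2: nested() is called 2 times in a loop, each adding 17 via nonlocal.
Step 3: val = 13 + 17 * 2 = 47

The answer is 47.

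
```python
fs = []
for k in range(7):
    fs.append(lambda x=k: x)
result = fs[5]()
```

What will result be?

Step 1: Default argument x=k captures k's value at each iteration.
Step 2: fs[5] captured x = 5 when k was 5.
Step 3: result = 5

The answer is 5.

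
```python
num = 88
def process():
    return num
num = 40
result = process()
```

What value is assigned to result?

Step 1: num is first set to 88, then reassigned to 40.
Step 2: process() is called after the reassignment, so it looks up the current global num = 40.
Step 3: result = 40

The answer is 40.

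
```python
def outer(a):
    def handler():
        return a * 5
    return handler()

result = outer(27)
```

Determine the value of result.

Step 1: outer(27) binds parameter a = 27.
Step 2: handler() accesses a = 27 from enclosing scope.
Step 3: result = 27 * 5 = 135

The answer is 135.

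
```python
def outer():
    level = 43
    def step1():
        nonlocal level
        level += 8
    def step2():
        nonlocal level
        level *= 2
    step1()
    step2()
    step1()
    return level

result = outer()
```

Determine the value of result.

Step 1: level = 43.
Step 2: step1(): level = 43 + 8 = 51.
Step 3: step2(): level = 51 * 2 = 102.
Step 4: step1(): level = 102 + 8 = 110. result = 110

The answer is 110.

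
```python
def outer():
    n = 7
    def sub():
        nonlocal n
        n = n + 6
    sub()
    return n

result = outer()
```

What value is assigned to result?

Step 1: outer() sets n = 7.
Step 2: sub() uses nonlocal to modify n in outer's scope: n = 7 + 6 = 13.
Step 3: outer() returns the modified n = 13

The answer is 13.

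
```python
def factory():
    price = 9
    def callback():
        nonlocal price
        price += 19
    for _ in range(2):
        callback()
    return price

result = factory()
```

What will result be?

Step 1: price = 9.
Step 2: callback() is called 2 times in a loop, each adding 19 via nonlocal.
Step 3: price = 9 + 19 * 2 = 47

The answer is 47.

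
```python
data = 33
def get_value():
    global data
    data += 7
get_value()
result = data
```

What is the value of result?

Step 1: data = 33 globally.
Step 2: get_value() modifies global data: data += 7 = 40.
Step 3: result = 40

The answer is 40.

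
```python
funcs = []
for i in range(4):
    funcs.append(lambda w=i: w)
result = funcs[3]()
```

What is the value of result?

Step 1: Default argument w=i captures i's value at each iteration.
Step 2: funcs[3] captured w = 3 when i was 3.
Step 3: result = 3

The answer is 3.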